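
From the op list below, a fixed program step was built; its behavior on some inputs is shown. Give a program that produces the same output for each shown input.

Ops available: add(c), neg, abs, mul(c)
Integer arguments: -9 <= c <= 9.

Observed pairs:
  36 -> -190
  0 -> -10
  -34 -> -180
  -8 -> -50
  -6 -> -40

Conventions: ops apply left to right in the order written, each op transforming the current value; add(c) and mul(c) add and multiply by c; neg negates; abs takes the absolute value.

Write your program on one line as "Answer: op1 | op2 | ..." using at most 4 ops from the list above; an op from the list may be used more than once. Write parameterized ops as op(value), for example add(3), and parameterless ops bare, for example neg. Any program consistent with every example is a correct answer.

neg | abs | add(2) | mul(-5)

Check, running the answer program on each example:
  36 -> -36 -> 36 -> 38 -> -190
  0 -> 0 -> 0 -> 2 -> -10
  -34 -> 34 -> 34 -> 36 -> -180
  -8 -> 8 -> 8 -> 10 -> -50
  -6 -> 6 -> 6 -> 8 -> -40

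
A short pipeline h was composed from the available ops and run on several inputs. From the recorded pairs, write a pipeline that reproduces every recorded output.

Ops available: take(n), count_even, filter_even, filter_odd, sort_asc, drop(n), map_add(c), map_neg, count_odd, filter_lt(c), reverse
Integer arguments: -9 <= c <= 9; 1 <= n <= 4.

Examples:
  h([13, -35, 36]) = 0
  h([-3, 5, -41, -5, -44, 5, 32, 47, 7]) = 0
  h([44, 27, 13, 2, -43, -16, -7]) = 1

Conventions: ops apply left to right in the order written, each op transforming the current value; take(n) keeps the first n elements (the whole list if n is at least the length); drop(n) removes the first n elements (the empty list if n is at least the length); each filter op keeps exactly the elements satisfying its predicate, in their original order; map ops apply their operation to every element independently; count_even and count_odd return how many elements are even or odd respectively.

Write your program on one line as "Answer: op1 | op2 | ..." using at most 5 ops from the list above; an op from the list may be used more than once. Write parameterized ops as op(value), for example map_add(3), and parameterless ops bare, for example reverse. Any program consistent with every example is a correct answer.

sort_asc | map_neg | take(4) | drop(3) | count_even

Check, running the answer program on each example:
  [13, -35, 36] -> [-35, 13, 36] -> [35, -13, -36] -> [35, -13, -36] -> [] -> 0
  [-3, 5, -41, -5, -44, 5, 32, 47, 7] -> [-44, -41, -5, -3, 5, 5, 7, 32, 47] -> [44, 41, 5, 3, -5, -5, -7, -32, -47] -> [44, 41, 5, 3] -> [3] -> 0
  [44, 27, 13, 2, -43, -16, -7] -> [-43, -16, -7, 2, 13, 27, 44] -> [43, 16, 7, -2, -13, -27, -44] -> [43, 16, 7, -2] -> [-2] -> 1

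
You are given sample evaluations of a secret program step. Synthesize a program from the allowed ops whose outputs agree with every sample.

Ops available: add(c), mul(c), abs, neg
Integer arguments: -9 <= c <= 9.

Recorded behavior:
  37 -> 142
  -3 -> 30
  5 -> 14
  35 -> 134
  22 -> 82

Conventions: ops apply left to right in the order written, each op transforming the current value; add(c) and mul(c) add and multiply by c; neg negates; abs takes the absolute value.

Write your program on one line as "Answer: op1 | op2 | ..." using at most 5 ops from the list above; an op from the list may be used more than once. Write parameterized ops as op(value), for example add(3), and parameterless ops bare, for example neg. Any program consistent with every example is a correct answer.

add(-3) | abs | neg | mul(-4) | add(6)

Check, running the answer program on each example:
  37 -> 34 -> 34 -> -34 -> 136 -> 142
  -3 -> -6 -> 6 -> -6 -> 24 -> 30
  5 -> 2 -> 2 -> -2 -> 8 -> 14
  35 -> 32 -> 32 -> -32 -> 128 -> 134
  22 -> 19 -> 19 -> -19 -> 76 -> 82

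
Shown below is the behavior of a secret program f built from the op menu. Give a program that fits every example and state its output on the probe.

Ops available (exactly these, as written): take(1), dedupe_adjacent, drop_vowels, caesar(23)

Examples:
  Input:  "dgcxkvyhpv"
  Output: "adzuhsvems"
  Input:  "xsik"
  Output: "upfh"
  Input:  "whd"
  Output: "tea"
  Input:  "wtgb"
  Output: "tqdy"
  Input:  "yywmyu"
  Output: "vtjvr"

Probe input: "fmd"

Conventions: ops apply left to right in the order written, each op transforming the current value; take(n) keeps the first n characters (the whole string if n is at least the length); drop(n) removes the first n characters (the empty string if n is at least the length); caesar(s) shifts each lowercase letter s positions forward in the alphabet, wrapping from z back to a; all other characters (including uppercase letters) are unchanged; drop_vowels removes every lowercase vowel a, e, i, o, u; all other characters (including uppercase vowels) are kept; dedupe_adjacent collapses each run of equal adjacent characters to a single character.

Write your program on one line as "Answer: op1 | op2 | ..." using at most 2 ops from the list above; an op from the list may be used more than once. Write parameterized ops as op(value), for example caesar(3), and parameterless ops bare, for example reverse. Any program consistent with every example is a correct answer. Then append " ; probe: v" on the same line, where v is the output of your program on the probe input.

dedupe_adjacent | caesar(23) ; probe: "cja"

Check, running the answer program on each example:
  "dgcxkvyhpv" -> "dgcxkvyhpv" -> "adzuhsvems"
  "xsik" -> "xsik" -> "upfh"
  "whd" -> "whd" -> "tea"
  "wtgb" -> "wtgb" -> "tqdy"
  "yywmyu" -> "ywmyu" -> "vtjvr"
  probe: "fmd" -> "fmd" -> "cja"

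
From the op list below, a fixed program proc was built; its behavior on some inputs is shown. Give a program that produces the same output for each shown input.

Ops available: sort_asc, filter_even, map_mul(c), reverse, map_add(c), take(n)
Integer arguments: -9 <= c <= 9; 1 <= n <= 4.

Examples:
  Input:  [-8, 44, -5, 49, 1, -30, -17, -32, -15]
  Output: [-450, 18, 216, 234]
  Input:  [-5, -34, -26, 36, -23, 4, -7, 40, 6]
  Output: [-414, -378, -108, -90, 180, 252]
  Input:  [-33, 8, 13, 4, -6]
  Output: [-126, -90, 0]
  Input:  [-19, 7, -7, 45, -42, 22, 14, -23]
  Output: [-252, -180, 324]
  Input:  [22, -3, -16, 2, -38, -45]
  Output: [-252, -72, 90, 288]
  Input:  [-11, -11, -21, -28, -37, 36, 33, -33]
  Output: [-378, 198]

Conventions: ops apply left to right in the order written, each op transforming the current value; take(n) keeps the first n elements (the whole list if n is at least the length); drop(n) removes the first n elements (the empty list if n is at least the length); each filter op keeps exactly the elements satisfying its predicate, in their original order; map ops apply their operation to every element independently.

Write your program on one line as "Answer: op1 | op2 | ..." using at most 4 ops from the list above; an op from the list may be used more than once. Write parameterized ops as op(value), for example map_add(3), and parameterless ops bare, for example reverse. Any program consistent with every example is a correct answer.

filter_even | map_add(6) | map_mul(-9) | sort_asc

Check, running the answer program on each example:
  [-8, 44, -5, 49, 1, -30, -17, -32, -15] -> [-8, 44, -30, -32] -> [-2, 50, -24, -26] -> [18, -450, 216, 234] -> [-450, 18, 216, 234]
  [-5, -34, -26, 36, -23, 4, -7, 40, 6] -> [-34, -26, 36, 4, 40, 6] -> [-28, -20, 42, 10, 46, 12] -> [252, 180, -378, -90, -414, -108] -> [-414, -378, -108, -90, 180, 252]
  [-33, 8, 13, 4, -6] -> [8, 4, -6] -> [14, 10, 0] -> [-126, -90, 0] -> [-126, -90, 0]
  [-19, 7, -7, 45, -42, 22, 14, -23] -> [-42, 22, 14] -> [-36, 28, 20] -> [324, -252, -180] -> [-252, -180, 324]
  [22, -3, -16, 2, -38, -45] -> [22, -16, 2, -38] -> [28, -10, 8, -32] -> [-252, 90, -72, 288] -> [-252, -72, 90, 288]
  [-11, -11, -21, -28, -37, 36, 33, -33] -> [-28, 36] -> [-22, 42] -> [198, -378] -> [-378, 198]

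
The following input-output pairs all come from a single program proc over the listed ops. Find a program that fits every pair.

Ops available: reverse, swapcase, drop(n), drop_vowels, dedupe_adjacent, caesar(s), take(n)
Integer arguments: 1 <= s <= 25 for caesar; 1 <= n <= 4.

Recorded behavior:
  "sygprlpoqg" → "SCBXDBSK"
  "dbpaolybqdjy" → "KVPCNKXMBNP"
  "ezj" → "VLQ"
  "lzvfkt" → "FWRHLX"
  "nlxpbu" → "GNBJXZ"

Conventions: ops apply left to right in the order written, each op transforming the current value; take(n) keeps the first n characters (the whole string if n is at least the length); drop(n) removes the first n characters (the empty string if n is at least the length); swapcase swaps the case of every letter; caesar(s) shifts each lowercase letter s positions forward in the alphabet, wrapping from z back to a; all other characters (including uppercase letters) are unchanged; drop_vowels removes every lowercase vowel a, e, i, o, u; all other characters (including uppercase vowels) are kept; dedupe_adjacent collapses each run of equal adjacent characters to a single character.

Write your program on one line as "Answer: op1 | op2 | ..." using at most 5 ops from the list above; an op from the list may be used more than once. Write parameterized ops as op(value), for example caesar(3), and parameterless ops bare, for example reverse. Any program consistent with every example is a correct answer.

caesar(12) | drop_vowels | swapcase | reverse

Check, running the answer program on each example:
  "sygprlpoqg" -> "eksbdxbacs" -> "ksbdxbcs" -> "KSBDXBCS" -> "SCBXDBSK"
  "dbpaolybqdjy" -> "pnbmaxkncpvk" -> "pnbmxkncpvk" -> "PNBMXKNCPVK" -> "KVPCNKXMBNP"
  "ezj" -> "qlv" -> "qlv" -> "QLV" -> "VLQ"
  "lzvfkt" -> "xlhrwf" -> "xlhrwf" -> "XLHRWF" -> "FWRHLX"
  "nlxpbu" -> "zxjbng" -> "zxjbng" -> "ZXJBNG" -> "GNBJXZ"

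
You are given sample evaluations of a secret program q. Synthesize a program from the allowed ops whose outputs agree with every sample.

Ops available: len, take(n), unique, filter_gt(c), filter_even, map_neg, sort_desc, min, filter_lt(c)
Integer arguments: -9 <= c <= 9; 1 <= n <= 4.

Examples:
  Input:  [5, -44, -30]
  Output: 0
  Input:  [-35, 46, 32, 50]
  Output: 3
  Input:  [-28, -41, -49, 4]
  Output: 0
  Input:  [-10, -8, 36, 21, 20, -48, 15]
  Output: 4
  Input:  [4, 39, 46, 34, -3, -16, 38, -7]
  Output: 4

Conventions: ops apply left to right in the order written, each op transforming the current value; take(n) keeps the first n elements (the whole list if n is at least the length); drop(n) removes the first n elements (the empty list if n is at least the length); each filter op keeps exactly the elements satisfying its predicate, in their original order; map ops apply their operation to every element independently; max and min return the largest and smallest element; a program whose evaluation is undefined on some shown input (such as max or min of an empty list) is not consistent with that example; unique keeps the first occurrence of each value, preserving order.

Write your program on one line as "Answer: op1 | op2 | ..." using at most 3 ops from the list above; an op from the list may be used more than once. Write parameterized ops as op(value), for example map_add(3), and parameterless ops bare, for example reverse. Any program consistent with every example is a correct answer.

map_neg | filter_lt(-9) | len

Check, running the answer program on each example:
  [5, -44, -30] -> [-5, 44, 30] -> [] -> 0
  [-35, 46, 32, 50] -> [35, -46, -32, -50] -> [-46, -32, -50] -> 3
  [-28, -41, -49, 4] -> [28, 41, 49, -4] -> [] -> 0
  [-10, -8, 36, 21, 20, -48, 15] -> [10, 8, -36, -21, -20, 48, -15] -> [-36, -21, -20, -15] -> 4
  [4, 39, 46, 34, -3, -16, 38, -7] -> [-4, -39, -46, -34, 3, 16, -38, 7] -> [-39, -46, -34, -38] -> 4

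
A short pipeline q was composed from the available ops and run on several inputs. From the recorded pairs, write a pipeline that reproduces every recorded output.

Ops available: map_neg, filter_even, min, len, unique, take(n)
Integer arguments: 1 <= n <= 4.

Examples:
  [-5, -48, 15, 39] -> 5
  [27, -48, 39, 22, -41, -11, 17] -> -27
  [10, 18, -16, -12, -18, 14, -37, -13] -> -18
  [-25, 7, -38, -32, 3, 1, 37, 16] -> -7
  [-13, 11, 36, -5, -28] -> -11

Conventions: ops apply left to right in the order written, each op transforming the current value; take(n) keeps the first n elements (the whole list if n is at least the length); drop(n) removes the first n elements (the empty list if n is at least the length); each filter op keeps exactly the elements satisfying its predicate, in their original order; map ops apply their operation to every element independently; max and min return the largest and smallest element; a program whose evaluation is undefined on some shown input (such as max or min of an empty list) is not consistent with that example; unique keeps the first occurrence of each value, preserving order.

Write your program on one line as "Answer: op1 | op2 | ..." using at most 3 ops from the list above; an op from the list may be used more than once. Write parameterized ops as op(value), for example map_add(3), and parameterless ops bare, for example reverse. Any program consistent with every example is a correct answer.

map_neg | take(2) | min

Check, running the answer program on each example:
  [-5, -48, 15, 39] -> [5, 48, -15, -39] -> [5, 48] -> 5
  [27, -48, 39, 22, -41, -11, 17] -> [-27, 48, -39, -22, 41, 11, -17] -> [-27, 48] -> -27
  [10, 18, -16, -12, -18, 14, -37, -13] -> [-10, -18, 16, 12, 18, -14, 37, 13] -> [-10, -18] -> -18
  [-25, 7, -38, -32, 3, 1, 37, 16] -> [25, -7, 38, 32, -3, -1, -37, -16] -> [25, -7] -> -7
  [-13, 11, 36, -5, -28] -> [13, -11, -36, 5, 28] -> [13, -11] -> -11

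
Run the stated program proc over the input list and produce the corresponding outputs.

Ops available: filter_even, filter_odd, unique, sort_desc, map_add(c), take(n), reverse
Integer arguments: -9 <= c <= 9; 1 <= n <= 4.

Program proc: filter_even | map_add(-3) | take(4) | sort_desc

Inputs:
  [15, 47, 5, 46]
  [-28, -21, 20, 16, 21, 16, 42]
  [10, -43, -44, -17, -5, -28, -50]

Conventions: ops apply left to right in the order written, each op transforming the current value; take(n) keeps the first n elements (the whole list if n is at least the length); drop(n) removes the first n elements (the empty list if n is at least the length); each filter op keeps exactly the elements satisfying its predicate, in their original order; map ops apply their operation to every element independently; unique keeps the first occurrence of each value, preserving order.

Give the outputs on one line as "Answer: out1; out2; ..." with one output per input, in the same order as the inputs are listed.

[43]; [17, 13, 13, -31]; [7, -31, -47, -53]

Execution, op by op:
  [15, 47, 5, 46] -> [46] -> [43] -> [43] -> [43]
  [-28, -21, 20, 16, 21, 16, 42] -> [-28, 20, 16, 16, 42] -> [-31, 17, 13, 13, 39] -> [-31, 17, 13, 13] -> [17, 13, 13, -31]
  [10, -43, -44, -17, -5, -28, -50] -> [10, -44, -28, -50] -> [7, -47, -31, -53] -> [7, -47, -31, -53] -> [7, -31, -47, -53]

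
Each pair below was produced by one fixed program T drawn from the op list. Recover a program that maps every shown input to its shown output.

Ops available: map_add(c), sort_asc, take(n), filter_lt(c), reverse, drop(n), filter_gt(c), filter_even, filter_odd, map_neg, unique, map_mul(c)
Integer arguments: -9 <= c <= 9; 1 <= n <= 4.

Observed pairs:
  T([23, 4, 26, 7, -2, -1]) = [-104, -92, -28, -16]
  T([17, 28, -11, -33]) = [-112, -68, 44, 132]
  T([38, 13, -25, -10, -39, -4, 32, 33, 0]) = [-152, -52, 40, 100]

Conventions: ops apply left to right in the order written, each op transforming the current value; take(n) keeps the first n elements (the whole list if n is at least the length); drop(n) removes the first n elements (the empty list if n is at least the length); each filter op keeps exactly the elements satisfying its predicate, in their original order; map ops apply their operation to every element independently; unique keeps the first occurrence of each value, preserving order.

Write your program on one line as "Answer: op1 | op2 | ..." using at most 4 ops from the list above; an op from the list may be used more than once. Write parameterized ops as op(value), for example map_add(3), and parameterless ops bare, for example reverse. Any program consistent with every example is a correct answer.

take(4) | sort_asc | map_mul(-4) | sort_asc

Check, running the answer program on each example:
  [23, 4, 26, 7, -2, -1] -> [23, 4, 26, 7] -> [4, 7, 23, 26] -> [-16, -28, -92, -104] -> [-104, -92, -28, -16]
  [17, 28, -11, -33] -> [17, 28, -11, -33] -> [-33, -11, 17, 28] -> [132, 44, -68, -112] -> [-112, -68, 44, 132]
  [38, 13, -25, -10, -39, -4, 32, 33, 0] -> [38, 13, -25, -10] -> [-25, -10, 13, 38] -> [100, 40, -52, -152] -> [-152, -52, 40, 100]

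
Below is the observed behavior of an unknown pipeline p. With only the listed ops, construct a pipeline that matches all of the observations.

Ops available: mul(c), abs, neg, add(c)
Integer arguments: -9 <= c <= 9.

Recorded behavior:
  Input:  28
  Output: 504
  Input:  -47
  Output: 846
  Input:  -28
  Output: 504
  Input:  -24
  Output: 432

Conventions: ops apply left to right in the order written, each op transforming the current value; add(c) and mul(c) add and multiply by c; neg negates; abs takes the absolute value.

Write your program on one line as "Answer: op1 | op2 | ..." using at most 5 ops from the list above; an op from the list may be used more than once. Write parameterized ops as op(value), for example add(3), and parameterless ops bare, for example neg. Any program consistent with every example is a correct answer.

mul(-3) | neg | mul(6) | abs

Check, running the answer program on each example:
  28 -> -84 -> 84 -> 504 -> 504
  -47 -> 141 -> -141 -> -846 -> 846
  -28 -> 84 -> -84 -> -504 -> 504
  -24 -> 72 -> -72 -> -432 -> 432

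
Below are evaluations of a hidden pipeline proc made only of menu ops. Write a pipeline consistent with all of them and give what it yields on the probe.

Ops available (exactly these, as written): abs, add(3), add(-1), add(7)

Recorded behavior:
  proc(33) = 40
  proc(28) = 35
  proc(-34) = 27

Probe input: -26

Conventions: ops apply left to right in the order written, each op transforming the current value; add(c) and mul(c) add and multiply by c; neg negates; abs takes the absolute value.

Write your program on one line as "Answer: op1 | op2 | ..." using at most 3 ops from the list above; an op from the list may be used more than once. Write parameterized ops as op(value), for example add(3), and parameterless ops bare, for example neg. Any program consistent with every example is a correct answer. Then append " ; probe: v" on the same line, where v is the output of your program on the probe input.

add(7) | abs ; probe: 19

Check, running the answer program on each example:
  33 -> 40 -> 40
  28 -> 35 -> 35
  -34 -> -27 -> 27
  probe: -26 -> -19 -> 19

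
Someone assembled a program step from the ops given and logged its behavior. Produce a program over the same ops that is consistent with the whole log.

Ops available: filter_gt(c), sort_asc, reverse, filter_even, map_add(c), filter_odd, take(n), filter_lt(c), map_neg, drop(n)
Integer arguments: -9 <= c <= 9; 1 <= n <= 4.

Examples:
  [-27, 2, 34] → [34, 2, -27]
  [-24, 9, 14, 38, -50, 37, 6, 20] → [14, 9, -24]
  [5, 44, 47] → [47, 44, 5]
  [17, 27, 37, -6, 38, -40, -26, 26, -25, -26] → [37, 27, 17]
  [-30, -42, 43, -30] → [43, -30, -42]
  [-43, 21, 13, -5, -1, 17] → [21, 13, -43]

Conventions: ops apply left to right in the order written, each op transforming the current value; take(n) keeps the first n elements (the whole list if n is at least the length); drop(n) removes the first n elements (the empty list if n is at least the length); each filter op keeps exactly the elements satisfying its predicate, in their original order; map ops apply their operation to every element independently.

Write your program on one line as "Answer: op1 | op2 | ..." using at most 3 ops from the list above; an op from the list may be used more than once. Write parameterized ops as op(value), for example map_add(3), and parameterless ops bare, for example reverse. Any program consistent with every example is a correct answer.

take(3) | sort_asc | reverse

Check, running the answer program on each example:
  [-27, 2, 34] -> [-27, 2, 34] -> [-27, 2, 34] -> [34, 2, -27]
  [-24, 9, 14, 38, -50, 37, 6, 20] -> [-24, 9, 14] -> [-24, 9, 14] -> [14, 9, -24]
  [5, 44, 47] -> [5, 44, 47] -> [5, 44, 47] -> [47, 44, 5]
  [17, 27, 37, -6, 38, -40, -26, 26, -25, -26] -> [17, 27, 37] -> [17, 27, 37] -> [37, 27, 17]
  [-30, -42, 43, -30] -> [-30, -42, 43] -> [-42, -30, 43] -> [43, -30, -42]
  [-43, 21, 13, -5, -1, 17] -> [-43, 21, 13] -> [-43, 13, 21] -> [21, 13, -43]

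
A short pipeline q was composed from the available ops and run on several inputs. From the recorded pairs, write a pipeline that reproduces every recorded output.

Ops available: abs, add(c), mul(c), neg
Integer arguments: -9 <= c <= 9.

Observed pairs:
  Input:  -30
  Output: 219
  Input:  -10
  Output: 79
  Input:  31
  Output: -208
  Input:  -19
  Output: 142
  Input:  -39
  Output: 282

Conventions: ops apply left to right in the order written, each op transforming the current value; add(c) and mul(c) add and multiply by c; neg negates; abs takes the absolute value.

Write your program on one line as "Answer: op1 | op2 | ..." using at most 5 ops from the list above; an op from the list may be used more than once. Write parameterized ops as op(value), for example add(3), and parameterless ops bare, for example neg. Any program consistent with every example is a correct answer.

mul(7) | add(-7) | add(1) | neg | add(3)

Check, running the answer program on each example:
  -30 -> -210 -> -217 -> -216 -> 216 -> 219
  -10 -> -70 -> -77 -> -76 -> 76 -> 79
  31 -> 217 -> 210 -> 211 -> -211 -> -208
  -19 -> -133 -> -140 -> -139 -> 139 -> 142
  -39 -> -273 -> -280 -> -279 -> 279 -> 282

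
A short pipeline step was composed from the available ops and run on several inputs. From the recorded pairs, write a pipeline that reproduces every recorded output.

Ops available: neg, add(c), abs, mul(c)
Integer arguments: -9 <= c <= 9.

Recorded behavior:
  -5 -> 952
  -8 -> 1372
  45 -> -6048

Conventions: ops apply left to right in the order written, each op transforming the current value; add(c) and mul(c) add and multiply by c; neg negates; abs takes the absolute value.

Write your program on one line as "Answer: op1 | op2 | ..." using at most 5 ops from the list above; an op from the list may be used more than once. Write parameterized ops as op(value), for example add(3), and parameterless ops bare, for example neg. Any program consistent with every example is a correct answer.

mul(-5) | add(3) | add(6) | mul(-7) | mul(-4)

Check, running the answer program on each example:
  -5 -> 25 -> 28 -> 34 -> -238 -> 952
  -8 -> 40 -> 43 -> 49 -> -343 -> 1372
  45 -> -225 -> -222 -> -216 -> 1512 -> -6048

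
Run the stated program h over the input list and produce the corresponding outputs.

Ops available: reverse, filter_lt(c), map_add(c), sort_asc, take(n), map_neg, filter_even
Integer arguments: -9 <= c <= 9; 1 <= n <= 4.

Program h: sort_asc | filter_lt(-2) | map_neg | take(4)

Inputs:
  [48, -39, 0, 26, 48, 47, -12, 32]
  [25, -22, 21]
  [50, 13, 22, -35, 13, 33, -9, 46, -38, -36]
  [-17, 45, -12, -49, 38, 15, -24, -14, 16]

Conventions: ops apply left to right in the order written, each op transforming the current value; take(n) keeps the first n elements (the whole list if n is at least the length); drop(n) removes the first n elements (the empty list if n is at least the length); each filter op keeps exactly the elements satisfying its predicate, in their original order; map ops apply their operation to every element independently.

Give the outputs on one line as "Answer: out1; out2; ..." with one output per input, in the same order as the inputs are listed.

Execution, op by op:
  [48, -39, 0, 26, 48, 47, -12, 32] -> [-39, -12, 0, 26, 32, 47, 48, 48] -> [-39, -12] -> [39, 12] -> [39, 12]
  [25, -22, 21] -> [-22, 21, 25] -> [-22] -> [22] -> [22]
  [50, 13, 22, -35, 13, 33, -9, 46, -38, -36] -> [-38, -36, -35, -9, 13, 13, 22, 33, 46, 50] -> [-38, -36, -35, -9] -> [38, 36, 35, 9] -> [38, 36, 35, 9]
  [-17, 45, -12, -49, 38, 15, -24, -14, 16] -> [-49, -24, -17, -14, -12, 15, 16, 38, 45] -> [-49, -24, -17, -14, -12] -> [49, 24, 17, 14, 12] -> [49, 24, 17, 14]

[39, 12]; [22]; [38, 36, 35, 9]; [49, 24, 17, 14]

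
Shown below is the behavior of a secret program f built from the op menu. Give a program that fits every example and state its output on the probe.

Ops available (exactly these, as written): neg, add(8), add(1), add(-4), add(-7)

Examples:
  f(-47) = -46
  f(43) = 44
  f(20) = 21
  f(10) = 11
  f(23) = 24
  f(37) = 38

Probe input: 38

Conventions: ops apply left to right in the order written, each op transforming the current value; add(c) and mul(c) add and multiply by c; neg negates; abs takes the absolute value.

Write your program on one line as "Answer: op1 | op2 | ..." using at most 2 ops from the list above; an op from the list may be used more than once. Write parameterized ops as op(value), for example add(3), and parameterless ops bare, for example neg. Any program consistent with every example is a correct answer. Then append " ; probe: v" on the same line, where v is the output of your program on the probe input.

add(-7) | add(8) ; probe: 39

Check, running the answer program on each example:
  -47 -> -54 -> -46
  43 -> 36 -> 44
  20 -> 13 -> 21
  10 -> 3 -> 11
  23 -> 16 -> 24
  37 -> 30 -> 38
  probe: 38 -> 31 -> 39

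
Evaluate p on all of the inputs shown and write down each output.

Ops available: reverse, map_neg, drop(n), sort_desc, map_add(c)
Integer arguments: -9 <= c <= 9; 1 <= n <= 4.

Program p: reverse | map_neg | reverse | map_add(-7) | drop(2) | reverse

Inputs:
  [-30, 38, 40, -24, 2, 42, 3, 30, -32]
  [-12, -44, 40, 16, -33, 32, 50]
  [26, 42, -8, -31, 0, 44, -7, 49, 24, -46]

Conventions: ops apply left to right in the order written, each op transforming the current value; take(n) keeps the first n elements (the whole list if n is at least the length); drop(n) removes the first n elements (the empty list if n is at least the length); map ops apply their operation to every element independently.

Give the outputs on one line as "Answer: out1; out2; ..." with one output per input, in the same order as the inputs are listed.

Execution, op by op:
  [-30, 38, 40, -24, 2, 42, 3, 30, -32] -> [-32, 30, 3, 42, 2, -24, 40, 38, -30] -> [32, -30, -3, -42, -2, 24, -40, -38, 30] -> [30, -38, -40, 24, -2, -42, -3, -30, 32] -> [23, -45, -47, 17, -9, -49, -10, -37, 25] -> [-47, 17, -9, -49, -10, -37, 25] -> [25, -37, -10, -49, -9, 17, -47]
  [-12, -44, 40, 16, -33, 32, 50] -> [50, 32, -33, 16, 40, -44, -12] -> [-50, -32, 33, -16, -40, 44, 12] -> [12, 44, -40, -16, 33, -32, -50] -> [5, 37, -47, -23, 26, -39, -57] -> [-47, -23, 26, -39, -57] -> [-57, -39, 26, -23, -47]
  [26, 42, -8, -31, 0, 44, -7, 49, 24, -46] -> [-46, 24, 49, -7, 44, 0, -31, -8, 42, 26] -> [46, -24, -49, 7, -44, 0, 31, 8, -42, -26] -> [-26, -42, 8, 31, 0, -44, 7, -49, -24, 46] -> [-33, -49, 1, 24, -7, -51, 0, -56, -31, 39] -> [1, 24, -7, -51, 0, -56, -31, 39] -> [39, -31, -56, 0, -51, -7, 24, 1]

[25, -37, -10, -49, -9, 17, -47]; [-57, -39, 26, -23, -47]; [39, -31, -56, 0, -51, -7, 24, 1]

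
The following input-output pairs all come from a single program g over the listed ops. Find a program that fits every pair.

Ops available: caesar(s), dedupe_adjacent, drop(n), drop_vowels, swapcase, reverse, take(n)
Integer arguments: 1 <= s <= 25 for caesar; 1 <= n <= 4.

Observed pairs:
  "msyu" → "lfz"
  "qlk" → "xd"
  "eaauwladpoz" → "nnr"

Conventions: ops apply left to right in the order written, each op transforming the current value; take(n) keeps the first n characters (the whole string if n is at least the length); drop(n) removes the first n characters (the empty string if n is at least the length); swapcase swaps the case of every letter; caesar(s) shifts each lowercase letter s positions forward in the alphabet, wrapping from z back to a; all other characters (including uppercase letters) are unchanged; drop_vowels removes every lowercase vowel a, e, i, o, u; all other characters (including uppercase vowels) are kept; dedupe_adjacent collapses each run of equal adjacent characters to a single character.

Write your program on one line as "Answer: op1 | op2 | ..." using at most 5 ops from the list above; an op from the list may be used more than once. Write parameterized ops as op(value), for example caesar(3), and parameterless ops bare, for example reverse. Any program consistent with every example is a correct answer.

caesar(3) | drop_vowels | take(3) | reverse | caesar(10)

Check, running the answer program on each example:
  "msyu" -> "pvbx" -> "pvbx" -> "pvb" -> "bvp" -> "lfz"
  "qlk" -> "ton" -> "tn" -> "tn" -> "nt" -> "xd"
  "eaauwladpoz" -> "hddxzodgsrc" -> "hddxzdgsrc" -> "hdd" -> "ddh" -> "nnr"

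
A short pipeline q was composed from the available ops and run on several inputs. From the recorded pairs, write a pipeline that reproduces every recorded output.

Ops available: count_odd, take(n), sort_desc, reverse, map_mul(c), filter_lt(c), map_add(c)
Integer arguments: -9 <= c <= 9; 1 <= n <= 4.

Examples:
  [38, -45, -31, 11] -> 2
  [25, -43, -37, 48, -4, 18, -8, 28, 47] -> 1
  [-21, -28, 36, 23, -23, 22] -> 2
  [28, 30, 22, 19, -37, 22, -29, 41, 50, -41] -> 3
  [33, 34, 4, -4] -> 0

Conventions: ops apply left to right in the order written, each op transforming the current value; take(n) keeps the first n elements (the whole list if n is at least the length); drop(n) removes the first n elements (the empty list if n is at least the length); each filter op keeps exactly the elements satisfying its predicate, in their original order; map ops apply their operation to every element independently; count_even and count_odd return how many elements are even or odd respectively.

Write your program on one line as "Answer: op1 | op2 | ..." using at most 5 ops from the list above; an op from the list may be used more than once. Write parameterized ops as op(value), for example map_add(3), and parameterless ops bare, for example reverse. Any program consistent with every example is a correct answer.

filter_lt(5) | map_mul(-3) | reverse | take(3) | count_odd

Check, running the answer program on each example:
  [38, -45, -31, 11] -> [-45, -31] -> [135, 93] -> [93, 135] -> [93, 135] -> 2
  [25, -43, -37, 48, -4, 18, -8, 28, 47] -> [-43, -37, -4, -8] -> [129, 111, 12, 24] -> [24, 12, 111, 129] -> [24, 12, 111] -> 1
  [-21, -28, 36, 23, -23, 22] -> [-21, -28, -23] -> [63, 84, 69] -> [69, 84, 63] -> [69, 84, 63] -> 2
  [28, 30, 22, 19, -37, 22, -29, 41, 50, -41] -> [-37, -29, -41] -> [111, 87, 123] -> [123, 87, 111] -> [123, 87, 111] -> 3
  [33, 34, 4, -4] -> [4, -4] -> [-12, 12] -> [12, -12] -> [12, -12] -> 0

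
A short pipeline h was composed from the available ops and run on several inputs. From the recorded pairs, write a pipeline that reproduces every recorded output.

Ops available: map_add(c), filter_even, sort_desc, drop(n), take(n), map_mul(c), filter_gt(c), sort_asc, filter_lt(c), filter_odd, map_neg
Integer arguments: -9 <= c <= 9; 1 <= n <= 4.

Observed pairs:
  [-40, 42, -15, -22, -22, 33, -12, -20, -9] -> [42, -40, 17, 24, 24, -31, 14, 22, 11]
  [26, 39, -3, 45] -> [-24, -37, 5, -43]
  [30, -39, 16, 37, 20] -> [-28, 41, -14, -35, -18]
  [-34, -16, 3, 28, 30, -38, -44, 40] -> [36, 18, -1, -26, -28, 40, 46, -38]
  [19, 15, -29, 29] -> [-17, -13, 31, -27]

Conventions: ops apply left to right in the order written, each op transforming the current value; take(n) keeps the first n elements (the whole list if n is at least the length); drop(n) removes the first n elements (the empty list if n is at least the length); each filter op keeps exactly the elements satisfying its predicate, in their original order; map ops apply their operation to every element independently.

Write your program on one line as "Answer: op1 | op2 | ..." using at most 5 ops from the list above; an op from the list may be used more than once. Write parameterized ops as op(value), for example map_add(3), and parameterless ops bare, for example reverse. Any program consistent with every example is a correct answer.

map_add(5) | map_add(-3) | map_neg | map_add(4)

Check, running the answer program on each example:
  [-40, 42, -15, -22, -22, 33, -12, -20, -9] -> [-35, 47, -10, -17, -17, 38, -7, -15, -4] -> [-38, 44, -13, -20, -20, 35, -10, -18, -7] -> [38, -44, 13, 20, 20, -35, 10, 18, 7] -> [42, -40, 17, 24, 24, -31, 14, 22, 11]
  [26, 39, -3, 45] -> [31, 44, 2, 50] -> [28, 41, -1, 47] -> [-28, -41, 1, -47] -> [-24, -37, 5, -43]
  [30, -39, 16, 37, 20] -> [35, -34, 21, 42, 25] -> [32, -37, 18, 39, 22] -> [-32, 37, -18, -39, -22] -> [-28, 41, -14, -35, -18]
  [-34, -16, 3, 28, 30, -38, -44, 40] -> [-29, -11, 8, 33, 35, -33, -39, 45] -> [-32, -14, 5, 30, 32, -36, -42, 42] -> [32, 14, -5, -30, -32, 36, 42, -42] -> [36, 18, -1, -26, -28, 40, 46, -38]
  [19, 15, -29, 29] -> [24, 20, -24, 34] -> [21, 17, -27, 31] -> [-21, -17, 27, -31] -> [-17, -13, 31, -27]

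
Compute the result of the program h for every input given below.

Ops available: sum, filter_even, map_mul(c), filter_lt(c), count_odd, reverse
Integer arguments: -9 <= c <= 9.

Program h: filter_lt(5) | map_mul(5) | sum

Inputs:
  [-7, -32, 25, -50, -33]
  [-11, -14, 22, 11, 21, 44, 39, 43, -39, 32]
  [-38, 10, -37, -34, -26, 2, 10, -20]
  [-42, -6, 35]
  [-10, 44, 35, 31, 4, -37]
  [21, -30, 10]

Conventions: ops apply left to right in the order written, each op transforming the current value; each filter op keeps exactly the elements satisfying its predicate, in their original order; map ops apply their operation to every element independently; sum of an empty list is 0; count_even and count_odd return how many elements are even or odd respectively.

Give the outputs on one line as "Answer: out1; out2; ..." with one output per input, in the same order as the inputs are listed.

-610; -320; -765; -240; -215; -150

Execution, op by op:
  [-7, -32, 25, -50, -33] -> [-7, -32, -50, -33] -> [-35, -160, -250, -165] -> -610
  [-11, -14, 22, 11, 21, 44, 39, 43, -39, 32] -> [-11, -14, -39] -> [-55, -70, -195] -> -320
  [-38, 10, -37, -34, -26, 2, 10, -20] -> [-38, -37, -34, -26, 2, -20] -> [-190, -185, -170, -130, 10, -100] -> -765
  [-42, -6, 35] -> [-42, -6] -> [-210, -30] -> -240
  [-10, 44, 35, 31, 4, -37] -> [-10, 4, -37] -> [-50, 20, -185] -> -215
  [21, -30, 10] -> [-30] -> [-150] -> -150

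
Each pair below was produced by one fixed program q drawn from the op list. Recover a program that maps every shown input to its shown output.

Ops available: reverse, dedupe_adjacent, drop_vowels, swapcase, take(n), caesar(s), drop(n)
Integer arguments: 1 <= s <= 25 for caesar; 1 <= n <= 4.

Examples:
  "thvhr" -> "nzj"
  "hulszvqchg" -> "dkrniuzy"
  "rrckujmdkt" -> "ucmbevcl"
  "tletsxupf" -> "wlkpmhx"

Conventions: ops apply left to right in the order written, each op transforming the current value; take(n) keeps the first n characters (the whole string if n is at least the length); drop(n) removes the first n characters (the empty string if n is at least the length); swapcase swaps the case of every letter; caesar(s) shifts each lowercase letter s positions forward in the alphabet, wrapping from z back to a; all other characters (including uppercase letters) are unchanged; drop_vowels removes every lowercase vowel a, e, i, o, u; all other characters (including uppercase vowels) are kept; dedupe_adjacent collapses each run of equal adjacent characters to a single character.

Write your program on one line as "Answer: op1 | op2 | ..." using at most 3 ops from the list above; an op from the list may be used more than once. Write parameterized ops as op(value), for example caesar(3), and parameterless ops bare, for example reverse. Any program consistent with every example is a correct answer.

drop(2) | caesar(16) | caesar(2)

Check, running the answer program on each example:
  "thvhr" -> "vhr" -> "lxh" -> "nzj"
  "hulszvqchg" -> "lszvqchg" -> "biplgsxw" -> "dkrniuzy"
  "rrckujmdkt" -> "ckujmdkt" -> "sakzctaj" -> "ucmbevcl"
  "tletsxupf" -> "etsxupf" -> "ujinkfv" -> "wlkpmhx"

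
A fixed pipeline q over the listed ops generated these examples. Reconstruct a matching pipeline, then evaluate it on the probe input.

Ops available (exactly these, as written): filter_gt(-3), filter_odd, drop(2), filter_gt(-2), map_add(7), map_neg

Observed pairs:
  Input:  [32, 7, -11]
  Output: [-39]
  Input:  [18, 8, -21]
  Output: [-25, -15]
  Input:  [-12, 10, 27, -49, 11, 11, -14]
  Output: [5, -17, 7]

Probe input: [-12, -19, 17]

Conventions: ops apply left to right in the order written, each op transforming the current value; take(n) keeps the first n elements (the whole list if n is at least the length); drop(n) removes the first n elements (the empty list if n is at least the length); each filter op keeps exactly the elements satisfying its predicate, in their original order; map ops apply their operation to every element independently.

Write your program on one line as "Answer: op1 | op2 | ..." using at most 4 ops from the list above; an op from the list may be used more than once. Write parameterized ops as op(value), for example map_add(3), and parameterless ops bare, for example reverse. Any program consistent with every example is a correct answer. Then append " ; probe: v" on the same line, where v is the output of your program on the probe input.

map_add(7) | map_neg | filter_odd ; probe: [5]

Check, running the answer program on each example:
  [32, 7, -11] -> [39, 14, -4] -> [-39, -14, 4] -> [-39]
  [18, 8, -21] -> [25, 15, -14] -> [-25, -15, 14] -> [-25, -15]
  [-12, 10, 27, -49, 11, 11, -14] -> [-5, 17, 34, -42, 18, 18, -7] -> [5, -17, -34, 42, -18, -18, 7] -> [5, -17, 7]
  probe: [-12, -19, 17] -> [-5, -12, 24] -> [5, 12, -24] -> [5]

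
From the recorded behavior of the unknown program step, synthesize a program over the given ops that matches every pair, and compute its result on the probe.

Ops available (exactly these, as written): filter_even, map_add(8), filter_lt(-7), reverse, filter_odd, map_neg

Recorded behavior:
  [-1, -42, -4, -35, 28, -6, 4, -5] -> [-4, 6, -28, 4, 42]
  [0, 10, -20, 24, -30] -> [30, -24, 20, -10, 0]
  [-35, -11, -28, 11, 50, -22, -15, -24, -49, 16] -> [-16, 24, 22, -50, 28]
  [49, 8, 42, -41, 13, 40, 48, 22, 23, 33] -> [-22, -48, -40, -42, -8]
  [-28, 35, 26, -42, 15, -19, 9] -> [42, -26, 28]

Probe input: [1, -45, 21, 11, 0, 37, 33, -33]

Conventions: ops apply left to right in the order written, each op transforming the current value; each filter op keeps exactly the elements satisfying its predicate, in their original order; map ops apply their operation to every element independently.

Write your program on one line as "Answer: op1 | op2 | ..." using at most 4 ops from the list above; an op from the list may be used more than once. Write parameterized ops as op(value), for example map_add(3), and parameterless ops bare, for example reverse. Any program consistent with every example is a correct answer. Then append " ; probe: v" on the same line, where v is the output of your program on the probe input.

filter_even | map_neg | reverse ; probe: [0]

Check, running the answer program on each example:
  [-1, -42, -4, -35, 28, -6, 4, -5] -> [-42, -4, 28, -6, 4] -> [42, 4, -28, 6, -4] -> [-4, 6, -28, 4, 42]
  [0, 10, -20, 24, -30] -> [0, 10, -20, 24, -30] -> [0, -10, 20, -24, 30] -> [30, -24, 20, -10, 0]
  [-35, -11, -28, 11, 50, -22, -15, -24, -49, 16] -> [-28, 50, -22, -24, 16] -> [28, -50, 22, 24, -16] -> [-16, 24, 22, -50, 28]
  [49, 8, 42, -41, 13, 40, 48, 22, 23, 33] -> [8, 42, 40, 48, 22] -> [-8, -42, -40, -48, -22] -> [-22, -48, -40, -42, -8]
  [-28, 35, 26, -42, 15, -19, 9] -> [-28, 26, -42] -> [28, -26, 42] -> [42, -26, 28]
  probe: [1, -45, 21, 11, 0, 37, 33, -33] -> [0] -> [0] -> [0]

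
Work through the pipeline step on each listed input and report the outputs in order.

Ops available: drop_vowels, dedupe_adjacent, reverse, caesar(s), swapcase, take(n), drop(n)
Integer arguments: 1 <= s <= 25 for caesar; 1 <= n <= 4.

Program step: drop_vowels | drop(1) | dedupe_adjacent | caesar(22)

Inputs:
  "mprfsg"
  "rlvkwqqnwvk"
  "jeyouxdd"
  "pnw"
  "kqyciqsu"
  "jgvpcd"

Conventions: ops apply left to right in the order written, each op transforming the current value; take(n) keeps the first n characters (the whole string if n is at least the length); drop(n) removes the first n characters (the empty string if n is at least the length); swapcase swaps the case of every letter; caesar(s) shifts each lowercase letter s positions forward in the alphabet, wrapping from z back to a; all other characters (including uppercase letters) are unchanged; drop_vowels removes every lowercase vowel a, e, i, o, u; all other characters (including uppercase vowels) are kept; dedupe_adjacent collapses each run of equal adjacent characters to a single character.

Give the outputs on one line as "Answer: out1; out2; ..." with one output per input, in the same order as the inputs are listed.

Execution, op by op:
  "mprfsg" -> "mprfsg" -> "prfsg" -> "prfsg" -> "lnboc"
  "rlvkwqqnwvk" -> "rlvkwqqnwvk" -> "lvkwqqnwvk" -> "lvkwqnwvk" -> "hrgsmjsrg"
  "jeyouxdd" -> "jyxdd" -> "yxdd" -> "yxd" -> "utz"
  "pnw" -> "pnw" -> "nw" -> "nw" -> "js"
  "kqyciqsu" -> "kqycqs" -> "qycqs" -> "qycqs" -> "muymo"
  "jgvpcd" -> "jgvpcd" -> "gvpcd" -> "gvpcd" -> "crlyz"

"lnboc"; "hrgsmjsrg"; "utz"; "js"; "muymo"; "crlyz"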